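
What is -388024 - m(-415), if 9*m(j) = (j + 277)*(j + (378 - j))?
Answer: -382228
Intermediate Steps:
m(j) = 11634 + 42*j (m(j) = ((j + 277)*(j + (378 - j)))/9 = ((277 + j)*378)/9 = (104706 + 378*j)/9 = 11634 + 42*j)
-388024 - m(-415) = -388024 - (11634 + 42*(-415)) = -388024 - (11634 - 17430) = -388024 - 1*(-5796) = -388024 + 5796 = -382228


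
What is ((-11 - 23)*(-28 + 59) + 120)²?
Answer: 872356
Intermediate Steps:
((-11 - 23)*(-28 + 59) + 120)² = (-34*31 + 120)² = (-1054 + 120)² = (-934)² = 872356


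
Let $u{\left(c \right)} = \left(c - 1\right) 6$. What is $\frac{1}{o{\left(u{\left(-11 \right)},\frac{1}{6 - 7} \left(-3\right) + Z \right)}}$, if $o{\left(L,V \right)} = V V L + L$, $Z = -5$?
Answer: $- \frac{1}{360} \approx -0.0027778$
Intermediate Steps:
$u{\left(c \right)} = -6 + 6 c$ ($u{\left(c \right)} = \left(-1 + c\right) 6 = -6 + 6 c$)
$o{\left(L,V \right)} = L + L V^{2}$ ($o{\left(L,V \right)} = V^{2} L + L = L V^{2} + L = L + L V^{2}$)
$\frac{1}{o{\left(u{\left(-11 \right)},\frac{1}{6 - 7} \left(-3\right) + Z \right)}} = \frac{1}{\left(-6 + 6 \left(-11\right)\right) \left(1 + \left(\frac{1}{6 - 7} \left(-3\right) - 5\right)^{2}\right)} = \frac{1}{\left(-6 - 66\right) \left(1 + \left(\frac{1}{-1} \left(-3\right) - 5\right)^{2}\right)} = \frac{1}{\left(-72\right) \left(1 + \left(\left(-1\right) \left(-3\right) - 5\right)^{2}\right)} = \frac{1}{\left(-72\right) \left(1 + \left(3 - 5\right)^{2}\right)} = \frac{1}{\left(-72\right) \left(1 + \left(-2\right)^{2}\right)} = \frac{1}{\left(-72\right) \left(1 + 4\right)} = \frac{1}{\left(-72\right) 5} = \frac{1}{-360} = - \frac{1}{360}$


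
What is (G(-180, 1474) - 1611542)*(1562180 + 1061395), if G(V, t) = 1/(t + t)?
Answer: -12464147837588625/2948 ≈ -4.2280e+12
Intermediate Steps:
G(V, t) = 1/(2*t)
(G(-180, 1474) - 1611542)*(1562180 + 1061395) = ((½)/1474 - 1611542)*(1562180 + 1061395) = ((½)*(1/1474) - 1611542)*2623575 = (1/2948 - 1611542)*2623575 = -4750825815/2948*2623575 = -12464147837588625/2948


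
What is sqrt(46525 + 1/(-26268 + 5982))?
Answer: sqrt(43415082854)/966 ≈ 215.70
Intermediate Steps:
sqrt(46525 + 1/(-26268 + 5982)) = sqrt(46525 + 1/(-20286)) = sqrt(46525 - 1/20286) = sqrt(943806149/20286) = sqrt(43415082854)/966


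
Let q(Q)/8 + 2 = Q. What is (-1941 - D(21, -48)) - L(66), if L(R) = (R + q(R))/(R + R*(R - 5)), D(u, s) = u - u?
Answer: -3971575/2046 ≈ -1941.1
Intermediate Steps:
D(u, s) = 0
q(Q) = -16 + 8*Q
L(R) = (-16 + 9*R)/(R + R*(-5 + R)) (L(R) = (R + (-16 + 8*R))/(R + R*(R - 5)) = (-16 + 9*R)/(R + R*(-5 + R)))
(-1941 - D(21, -48)) - L(66) = (-1941 - 1*0) - (-16 + 9*66)/(66*(-4 + 66)) = (-1941 + 0) - (-16 + 594)/(66*62) = -1941 - 578/(66*62) = -1941 - 1*289/2046 = -1941 - 289/2046 = -3971575/2046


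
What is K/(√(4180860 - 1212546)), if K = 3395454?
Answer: 565909*√2968314/494719 ≈ 1970.8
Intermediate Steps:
K/(√(4180860 - 1212546)) = 3395454/(√(4180860 - 1212546)) = 3395454/(√2968314) = 3395454*(√2968314/2968314) = 565909*√2968314/494719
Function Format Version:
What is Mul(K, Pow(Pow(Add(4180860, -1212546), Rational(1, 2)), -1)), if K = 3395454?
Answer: Mul(Rational(565909, 494719), Pow(2968314, Rational(1, 2))) ≈ 1970.8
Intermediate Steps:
Mul(K, Pow(Pow(Add(4180860, -1212546), Rational(1, 2)), -1)) = Mul(3395454, Pow(Pow(Add(4180860, -1212546), Rational(1, 2)), -1)) = Mul(3395454, Pow(Pow(2968314, Rational(1, 2)), -1)) = Mul(3395454, Mul(Rational(1, 2968314), Pow(2968314, Rational(1, 2)))) = Mul(Rational(565909, 494719), Pow(2968314, Rational(1, 2)))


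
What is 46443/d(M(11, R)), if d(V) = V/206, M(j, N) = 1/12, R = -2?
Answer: 114807096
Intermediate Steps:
M(j, N) = 1/12
d(V) = V/206 (d(V) = V*(1/206) = V/206)
46443/d(M(11, R)) = 46443/(((1/206)*(1/12))) = 46443/(1/2472) = 46443*2472 = 114807096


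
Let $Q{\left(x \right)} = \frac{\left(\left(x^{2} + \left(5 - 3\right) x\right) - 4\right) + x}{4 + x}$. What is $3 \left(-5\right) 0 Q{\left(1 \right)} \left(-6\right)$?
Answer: $0$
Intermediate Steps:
$Q{\left(x \right)} = \frac{-4 + x^{2} + 3 x}{4 + x}$ ($Q{\left(x \right)} = \frac{\left(\left(x^{2} + \left(5 - 3\right) x\right) - 4\right) + x}{4 + x} = \frac{\left(\left(x^{2} + 2 x\right) - 4\right) + x}{4 + x} = \frac{\left(-4 + x^{2} + 2 x\right) + x}{4 + x} = \frac{-4 + x^{2} + 3 x}{4 + x}$)
$3 \left(-5\right) 0 Q{\left(1 \right)} \left(-6\right) = 3 \left(-5\right) 0 \left(-1 + 1\right) \left(-6\right) = \left(-15\right) 0 \cdot 0 \left(-6\right) = 0 \cdot 0 \left(-6\right) = 0 \left(-6\right) = 0$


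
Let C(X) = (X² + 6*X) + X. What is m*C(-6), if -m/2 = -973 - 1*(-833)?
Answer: -1680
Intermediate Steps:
C(X) = X² + 7*X
m = 280 (m = -2*(-973 - 1*(-833)) = -2*(-973 + 833) = -2*(-140) = 280)
m*C(-6) = 280*(-6*(7 - 6)) = 280*(-6*1) = 280*(-6) = -1680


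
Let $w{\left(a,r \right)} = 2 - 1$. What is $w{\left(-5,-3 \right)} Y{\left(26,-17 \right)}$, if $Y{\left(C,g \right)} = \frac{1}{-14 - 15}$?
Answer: $- \frac{1}{29} \approx -0.034483$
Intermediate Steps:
$Y{\left(C,g \right)} = - \frac{1}{29}$ ($Y{\left(C,g \right)} = \frac{1}{-29} = - \frac{1}{29}$)
$w{\left(a,r \right)} = 1$
$w{\left(-5,-3 \right)} Y{\left(26,-17 \right)} = 1 \left(- \frac{1}{29}\right) = - \frac{1}{29}$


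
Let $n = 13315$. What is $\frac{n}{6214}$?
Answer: $\frac{13315}{6214} \approx 2.1427$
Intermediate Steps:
$\frac{n}{6214} = \frac{13315}{6214}$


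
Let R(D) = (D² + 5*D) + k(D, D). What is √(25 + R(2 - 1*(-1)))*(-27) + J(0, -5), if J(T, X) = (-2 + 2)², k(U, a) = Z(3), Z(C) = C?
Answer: -54*√13 ≈ -194.70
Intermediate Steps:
k(U, a) = 3
R(D) = 3 + D² + 5*D (R(D) = (D² + 5*D) + 3 = 3 + D² + 5*D)
J(T, X) = 0 (J(T, X) = 0² = 0)
√(25 + R(2 - 1*(-1)))*(-27) + J(0, -5) = √(25 + (3 + (2 - 1*(-1))² + 5*(2 - 1*(-1))))*(-27) + 0 = √(25 + (3 + (2 + 1)² + 5*(2 + 1)))*(-27) + 0 = √(25 + (3 + 3² + 5*3))*(-27) + 0 = √(25 + (3 + 9 + 15))*(-27) + 0 = √(25 + 27)*(-27) + 0 = √52*(-27) + 0 = (2*√13)*(-27) + 0 = -54*√13 + 0 = -54*√13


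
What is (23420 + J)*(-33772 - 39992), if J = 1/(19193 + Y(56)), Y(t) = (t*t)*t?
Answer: -336542849073684/194809 ≈ -1.7276e+9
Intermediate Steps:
Y(t) = t³ (Y(t) = t²*t = t³)
J = 1/194809 (J = 1/(19193 + 56³) = 1/(19193 + 175616) = 1/194809 ≈ 5.1332e-6)
(23420 + J)*(-33772 - 39992) = (23420 + 1/194809)*(-33772 - 39992) = (4562426781/194809)*(-73764) = -336542849073684/194809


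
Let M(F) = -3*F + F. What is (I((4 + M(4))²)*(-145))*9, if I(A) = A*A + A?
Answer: -354960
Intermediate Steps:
M(F) = -2*F
I(A) = A + A² (I(A) = A² + A = A + A²)
(I((4 + M(4))²)*(-145))*9 = (((4 - 2*4)²*(1 + (4 - 2*4)²))*(-145))*9 = (((4 - 8)²*(1 + (4 - 8)²))*(-145))*9 = (((-4)²*(1 + (-4)²))*(-145))*9 = ((16*(1 + 16))*(-145))*9 = ((16*17)*(-145))*9 = (272*(-145))*9 = -39440*9 = -354960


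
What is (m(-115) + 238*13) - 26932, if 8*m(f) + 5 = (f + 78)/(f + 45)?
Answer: -13349593/560 ≈ -23839.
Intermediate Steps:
m(f) = -5/8 + (78 + f)/(8*(45 + f)) (m(f) = -5/8 + ((f + 78)/(f + 45))/8 = -5/8 + ((78 + f)/(45 + f))/8 = -5/8 + (78 + f)/(8*(45 + f)))
(m(-115) + 238*13) - 26932 = ((-147 - 4*(-115))/(8*(45 - 115)) + 238*13) - 26932 = ((1/8)*(-147 + 460)/(-70) + 3094) - 26932 = ((1/8)*(-1/70)*313 + 3094) - 26932 = (-313/560 + 3094) - 26932 = 1732327/560 - 26932 = -13349593/560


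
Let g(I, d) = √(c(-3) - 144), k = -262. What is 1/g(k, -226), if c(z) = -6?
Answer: -I*√6/30 ≈ -0.08165*I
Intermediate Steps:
g(I, d) = 5*I*√6 (g(I, d) = √(-6 - 144) = √(-150) = 5*I*√6)
1/g(k, -226) = 1/(5*I*√6) = -I*√6/30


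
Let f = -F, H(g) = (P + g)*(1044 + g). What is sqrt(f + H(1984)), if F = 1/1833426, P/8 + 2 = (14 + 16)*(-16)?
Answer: I*sqrt(2117122450052127938)/611142 ≈ 2380.8*I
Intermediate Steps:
P = -3856 (P = -16 + 8*((14 + 16)*(-16)) = -16 + 8*(30*(-16)) = -16 + 8*(-480) = -16 - 3840 = -3856)
F = 1/1833426 ≈ 5.4543e-7
H(g) = (-3856 + g)*(1044 + g)
f = -1/1833426 (f = -1*1/1833426 = -1/1833426 ≈ -5.4543e-7)
sqrt(f + H(1984)) = sqrt(-1/1833426 + (-4025664 + 1984**2 - 2812*1984)) = sqrt(-1/1833426 + (-4025664 + 3936256 - 5579008)) = sqrt(-1/1833426 - 5668416) = sqrt(-10392621273217/1833426) = I*sqrt(2117122450052127938)/611142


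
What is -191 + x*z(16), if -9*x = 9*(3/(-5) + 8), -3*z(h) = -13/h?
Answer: -46321/240 ≈ -193.00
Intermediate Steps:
z(h) = 13/(3*h) (z(h) = -(-13)/(3*h) = 13/(3*h))
x = -37/5 (x = -(3/(-5) + 8) = -(3*(-1/5) + 8) = -(-3/5 + 8) = -37/5 ≈ -7.4000)
-191 + x*z(16) = -191 - 481/(15*16) = -191 - 37/5*13/48 = -191 - 481/240 = -46321/240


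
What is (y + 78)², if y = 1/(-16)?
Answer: 1555009/256 ≈ 6074.3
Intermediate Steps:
y = -1/16 ≈ -0.062500
(y + 78)² = (-1/16 + 78)² = (1247/16)² = 1555009/256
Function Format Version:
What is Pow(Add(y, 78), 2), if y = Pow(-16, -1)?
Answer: Rational(1555009, 256) ≈ 6074.3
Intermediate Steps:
y = Rational(-1, 16) ≈ -0.062500
Pow(Add(y, 78), 2) = Pow(Add(Rational(-1, 16), 78), 2) = Pow(Rational(1247, 16), 2) = Rational(1555009, 256)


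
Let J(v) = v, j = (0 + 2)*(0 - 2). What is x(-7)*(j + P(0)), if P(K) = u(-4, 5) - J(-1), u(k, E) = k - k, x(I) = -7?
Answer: 21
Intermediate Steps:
j = -4 (j = 2*(-2) = -4)
u(k, E) = 0
P(K) = 1 (P(K) = 0 - 1*(-1) = 0 + 1 = 1)
x(-7)*(j + P(0)) = -7*(-4 + 1) = -7*(-3) = 21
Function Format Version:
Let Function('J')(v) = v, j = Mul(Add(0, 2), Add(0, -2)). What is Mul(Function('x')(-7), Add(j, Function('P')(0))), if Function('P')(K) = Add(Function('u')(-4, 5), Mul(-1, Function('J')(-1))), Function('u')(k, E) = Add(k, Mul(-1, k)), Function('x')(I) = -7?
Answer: 21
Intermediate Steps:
j = -4 (j = Mul(2, -2) = -4)
Function('u')(k, E) = 0
Function('P')(K) = 1 (Function('P')(K) = Add(0, Mul(-1, -1)) = Add(0, 1) = 1)
Mul(Function('x')(-7), Add(j, Function('P')(0))) = Mul(-7, Add(-4, 1)) = Mul(-7, -3) = 21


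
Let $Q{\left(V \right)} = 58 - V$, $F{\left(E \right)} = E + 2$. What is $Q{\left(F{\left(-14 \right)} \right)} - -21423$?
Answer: $21493$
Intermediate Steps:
$F{\left(E \right)} = 2 + E$
$Q{\left(F{\left(-14 \right)} \right)} - -21423 = \left(58 - \left(2 - 14\right)\right) - -21423 = \left(58 - -12\right) + 21423 = \left(58 + 12\right) + 21423 = 70 + 21423 = 21493$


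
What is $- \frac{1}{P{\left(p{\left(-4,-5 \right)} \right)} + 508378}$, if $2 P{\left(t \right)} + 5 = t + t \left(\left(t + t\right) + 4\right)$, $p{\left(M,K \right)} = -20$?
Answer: $- \frac{2}{1017451} \approx -1.9657 \cdot 10^{-6}$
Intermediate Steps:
$P{\left(t \right)} = - \frac{5}{2} + \frac{t}{2} + \frac{t \left(4 + 2 t\right)}{2}$ ($P{\left(t \right)} = - \frac{5}{2} + \frac{t + t \left(\left(t + t\right) + 4\right)}{2} = - \frac{5}{2} + \frac{t + t \left(2 t + 4\right)}{2} = - \frac{5}{2} + \frac{t + t \left(4 + 2 t\right)}{2} = - \frac{5}{2} + \left(\frac{t}{2} + \frac{t \left(4 + 2 t\right)}{2}\right) = - \frac{5}{2} + \frac{t}{2} + \frac{t \left(4 + 2 t\right)}{2}$)
$- \frac{1}{P{\left(p{\left(-4,-5 \right)} \right)} + 508378} = - \frac{1}{\left(- \frac{5}{2} + \left(-20\right)^{2} + \frac{5}{2} \left(-20\right)\right) + 508378} = - \frac{1}{\left(- \frac{5}{2} + 400 - 50\right) + 508378} = - \frac{1}{\frac{695}{2} + 508378} = - \frac{1}{\frac{1017451}{2}} = \left(-1\right) \frac{2}{1017451} = - \frac{2}{1017451}$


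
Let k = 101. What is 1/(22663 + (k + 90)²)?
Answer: 1/59144 ≈ 1.6908e-5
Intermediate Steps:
1/(22663 + (k + 90)²) = 1/(22663 + (101 + 90)²) = 1/(22663 + 191²) = 1/(22663 + 36481) = 1/59144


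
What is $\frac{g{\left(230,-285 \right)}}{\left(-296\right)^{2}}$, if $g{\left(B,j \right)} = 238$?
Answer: $\frac{119}{43808} \approx 0.0027164$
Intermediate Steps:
$\frac{g{\left(230,-285 \right)}}{\left(-296\right)^{2}} = \frac{238}{\left(-296\right)^{2}} = \frac{238}{87616} = 238 \cdot \frac{1}{87616} = \frac{119}{43808}$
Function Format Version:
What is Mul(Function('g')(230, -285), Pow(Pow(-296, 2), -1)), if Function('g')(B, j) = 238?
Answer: Rational(119, 43808) ≈ 0.0027164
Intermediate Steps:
Mul(Function('g')(230, -285), Pow(Pow(-296, 2), -1)) = Mul(238, Pow(Pow(-296, 2), -1)) = Mul(238, Pow(87616, -1)) = Mul(238, Rational(1, 87616)) = Rational(119, 43808)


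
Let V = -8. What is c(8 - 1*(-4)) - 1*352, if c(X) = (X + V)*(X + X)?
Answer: -256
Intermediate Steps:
c(X) = 2*X*(-8 + X) (c(X) = (X - 8)*(X + X) = (-8 + X)*(2*X) = 2*X*(-8 + X))
c(8 - 1*(-4)) - 1*352 = 2*(8 - 1*(-4))*(-8 + (8 - 1*(-4))) - 1*352 = 2*(8 + 4)*(-8 + (8 + 4)) - 352 = 2*12*(-8 + 12) - 352 = 2*12*4 - 352 = 96 - 352 = -256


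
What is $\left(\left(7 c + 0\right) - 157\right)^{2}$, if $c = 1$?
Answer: $22500$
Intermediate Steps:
$\left(\left(7 c + 0\right) - 157\right)^{2} = \left(\left(7 \cdot 1 + 0\right) - 157\right)^{2} = \left(\left(7 + 0\right) - 157\right)^{2} = \left(7 - 157\right)^{2} = \left(-150\right)^{2} = 22500$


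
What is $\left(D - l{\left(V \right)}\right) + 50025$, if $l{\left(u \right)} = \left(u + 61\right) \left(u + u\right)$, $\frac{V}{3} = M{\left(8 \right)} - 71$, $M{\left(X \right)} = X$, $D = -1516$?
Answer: $125$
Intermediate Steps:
$V = -189$ ($V = 3 \left(8 - 71\right) = 3 \left(-63\right) = -189$)
$l{\left(u \right)} = 2 u \left(61 + u\right)$ ($l{\left(u \right)} = \left(61 + u\right) 2 u = 2 u \left(61 + u\right)$)
$\left(D - l{\left(V \right)}\right) + 50025 = \left(-1516 - 2 \left(-189\right) \left(61 - 189\right)\right) + 50025 = \left(-1516 - 2 \left(-189\right) \left(-128\right)\right) + 50025 = \left(-1516 - 48384\right) + 50025 = -49900 + 50025 = 125$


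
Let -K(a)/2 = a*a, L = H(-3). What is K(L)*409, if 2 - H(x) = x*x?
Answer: -40082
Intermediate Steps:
H(x) = 2 - x**2 (H(x) = 2 - x*x = 2 - x**2)
L = -7 (L = 2 - 1*(-3)**2 = 2 - 1*9 = 2 - 9 = -7)
K(a) = -2*a**2 (K(a) = -2*a*a = -2*a**2)
K(L)*409 = -2*(-7)**2*409 = -2*49*409 = -98*409 = -40082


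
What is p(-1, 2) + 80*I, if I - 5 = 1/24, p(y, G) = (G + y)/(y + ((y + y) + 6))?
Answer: 1211/3 ≈ 403.67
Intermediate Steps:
p(y, G) = (G + y)/(6 + 3*y) (p(y, G) = (G + y)/(y + (2*y + 6)) = (G + y)/(y + (6 + 2*y)) = (G + y)/(6 + 3*y))
I = 121/24 (I = 5 + 1/24 = 121/24 ≈ 5.0417)
p(-1, 2) + 80*I = (2 - 1)/(3*(2 - 1)) + 80*(121/24) = (⅓)*1/1 + 1210/3 = (⅓)*1*1 + 1210/3 = ⅓ + 1210/3 = 1211/3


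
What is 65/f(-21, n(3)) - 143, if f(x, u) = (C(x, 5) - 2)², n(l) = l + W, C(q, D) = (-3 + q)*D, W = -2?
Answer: -2128347/14884 ≈ -143.00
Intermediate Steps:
C(q, D) = D*(-3 + q)
n(l) = -2 + l (n(l) = l - 2 = -2 + l)
f(x, u) = (-17 + 5*x)² (f(x, u) = (5*(-3 + x) - 2)² = ((-15 + 5*x) - 2)² = (-17 + 5*x)²)
65/f(-21, n(3)) - 143 = 65/(-17 + 5*(-21))² - 143 = 65/(-17 - 105)² - 143 = 65/(-122)² - 143 = 65/14884 - 143 = -2128347/14884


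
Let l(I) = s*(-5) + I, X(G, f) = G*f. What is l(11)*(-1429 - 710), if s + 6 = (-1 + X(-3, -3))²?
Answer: 596781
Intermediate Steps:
s = 58 (s = -6 + (-1 - 3*(-3))² = -6 + (-1 + 9)² = -6 + 8² = -6 + 64 = 58)
l(I) = -290 + I (l(I) = 58*(-5) + I = -290 + I)
l(11)*(-1429 - 710) = (-290 + 11)*(-1429 - 710) = -279*(-2139) = 596781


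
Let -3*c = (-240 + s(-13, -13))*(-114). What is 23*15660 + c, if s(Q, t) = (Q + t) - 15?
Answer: 349502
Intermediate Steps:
s(Q, t) = -15 + Q + t
c = -10678 (c = -(-240 + (-15 - 13 - 13))*(-114)/3 = -(-240 - 41)*(-114)/3 = -(-281)*(-114)/3 = -⅓*32034 = -10678)
23*15660 + c = 23*15660 - 10678 = 360180 - 10678 = 349502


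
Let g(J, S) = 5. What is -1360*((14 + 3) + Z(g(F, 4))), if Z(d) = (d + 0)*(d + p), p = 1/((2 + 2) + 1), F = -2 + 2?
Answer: -58480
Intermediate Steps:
F = 0
p = ⅕ (p = 1/(4 + 1) = 1/5 = ⅕ ≈ 0.20000)
Z(d) = d*(⅕ + d) (Z(d) = (d + 0)*(d + ⅕) = d*(⅕ + d))
-1360*((14 + 3) + Z(g(F, 4))) = -1360*((14 + 3) + 5*(⅕ + 5)) = -1360*(17 + 5*(26/5)) = -1360*(17 + 26) = -1360*43 = -58480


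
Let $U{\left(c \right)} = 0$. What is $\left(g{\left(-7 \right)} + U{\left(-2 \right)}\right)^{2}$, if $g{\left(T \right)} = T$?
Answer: $49$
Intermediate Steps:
$\left(g{\left(-7 \right)} + U{\left(-2 \right)}\right)^{2} = \left(-7 + 0\right)^{2} = \left(-7\right)^{2} = 49$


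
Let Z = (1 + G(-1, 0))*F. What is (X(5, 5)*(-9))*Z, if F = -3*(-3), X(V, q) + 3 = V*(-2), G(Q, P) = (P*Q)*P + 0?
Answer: 1053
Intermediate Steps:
G(Q, P) = Q*P² (G(Q, P) = Q*P² + 0 = Q*P²)
X(V, q) = -3 - 2*V (X(V, q) = -3 + V*(-2) = -3 - 2*V)
F = 9
Z = 9 (Z = (1 - 1*0²)*9 = (1 - 1*0)*9 = (1 + 0)*9 = 1*9 = 9)
(X(5, 5)*(-9))*Z = ((-3 - 2*5)*(-9))*9 = ((-3 - 10)*(-9))*9 = -13*(-9)*9 = 117*9 = 1053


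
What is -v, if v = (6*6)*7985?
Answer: -287460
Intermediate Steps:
v = 287460 (v = 36*7985 = 287460)
-v = -1*287460 = -287460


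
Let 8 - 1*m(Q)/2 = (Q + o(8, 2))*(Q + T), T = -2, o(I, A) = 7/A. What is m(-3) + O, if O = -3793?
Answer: -3772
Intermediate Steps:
m(Q) = 16 - 2*(-2 + Q)*(7/2 + Q) (m(Q) = 16 - 2*(Q + 7/2)*(Q - 2) = 16 - 2*(Q + 7*(½))*(-2 + Q) = 16 - 2*(Q + 7/2)*(-2 + Q) = 16 - 2*(7/2 + Q)*(-2 + Q) = 16 - 2*(-2 + Q)*(7/2 + Q))
m(-3) + O = (30 - 3*(-3) - 2*(-3)²) - 3793 = (30 + 9 - 2*9) - 3793 = (30 + 9 - 18) - 3793 = 21 - 3793 = -3772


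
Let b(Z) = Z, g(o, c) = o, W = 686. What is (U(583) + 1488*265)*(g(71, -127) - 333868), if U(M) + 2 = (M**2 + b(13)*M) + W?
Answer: -247834926184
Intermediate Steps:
U(M) = 684 + M**2 + 13*M (U(M) = -2 + ((M**2 + 13*M) + 686) = -2 + (686 + M**2 + 13*M) = 684 + M**2 + 13*M)
(U(583) + 1488*265)*(g(71, -127) - 333868) = ((684 + 583**2 + 13*583) + 1488*265)*(71 - 333868) = ((684 + 339889 + 7579) + 394320)*(-333797) = (348152 + 394320)*(-333797) = 742472*(-333797) = -247834926184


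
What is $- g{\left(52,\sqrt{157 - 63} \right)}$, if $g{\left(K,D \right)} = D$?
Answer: $- \sqrt{94} \approx -9.6954$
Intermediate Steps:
$- g{\left(52,\sqrt{157 - 63} \right)} = - \sqrt{157 - 63} = - \sqrt{94}$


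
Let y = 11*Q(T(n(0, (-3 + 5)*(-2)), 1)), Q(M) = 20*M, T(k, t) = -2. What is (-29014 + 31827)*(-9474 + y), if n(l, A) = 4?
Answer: -27888082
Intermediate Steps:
y = -440 (y = 11*(20*(-2)) = 11*(-40) = -440)
(-29014 + 31827)*(-9474 + y) = (-29014 + 31827)*(-9474 - 440) = 2813*(-9914) = -27888082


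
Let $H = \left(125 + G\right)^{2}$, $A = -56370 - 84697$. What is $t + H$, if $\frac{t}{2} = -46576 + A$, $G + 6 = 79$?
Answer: $-336082$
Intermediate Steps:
$A = -141067$
$G = 73$ ($G = -6 + 79 = 73$)
$H = 39204$ ($H = \left(125 + 73\right)^{2} = 198^{2} = 39204$)
$t = -375286$ ($t = 2 \left(-46576 - 141067\right) = 2 \left(-187643\right) = -375286$)
$t + H = -375286 + 39204 = -336082$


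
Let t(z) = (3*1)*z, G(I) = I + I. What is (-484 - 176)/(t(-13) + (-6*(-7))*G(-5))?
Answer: 220/153 ≈ 1.4379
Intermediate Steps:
G(I) = 2*I
t(z) = 3*z
(-484 - 176)/(t(-13) + (-6*(-7))*G(-5)) = (-484 - 176)/(3*(-13) + (-6*(-7))*(2*(-5))) = -660/(-39 + 42*(-10)) = -660/(-39 - 420) = -660/(-459) = -660*(-1/459) = 220/153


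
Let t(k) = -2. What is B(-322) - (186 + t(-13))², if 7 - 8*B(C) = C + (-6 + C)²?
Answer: -378103/8 ≈ -47263.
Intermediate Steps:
B(C) = 7/8 - C/8 - (-6 + C)²/8 (B(C) = 7/8 - (C + (-6 + C)²)/8 = 7/8 + (-C/8 - (-6 + C)²/8) = 7/8 - C/8 - (-6 + C)²/8)
B(-322) - (186 + t(-13))² = (7/8 - ⅛*(-322) - (-6 - 322)²/8) - (186 - 2)² = (7/8 + 161/4 - ⅛*(-328)²) - 1*184² = (7/8 + 161/4 - ⅛*107584) - 1*33856 = (7/8 + 161/4 - 13448) - 33856 = -107255/8 - 33856 = -378103/8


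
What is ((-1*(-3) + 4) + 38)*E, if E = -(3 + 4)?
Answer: -315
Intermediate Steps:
E = -7 (E = -1*7 = -7)
((-1*(-3) + 4) + 38)*E = ((-1*(-3) + 4) + 38)*(-7) = ((3 + 4) + 38)*(-7) = (7 + 38)*(-7) = 45*(-7) = -315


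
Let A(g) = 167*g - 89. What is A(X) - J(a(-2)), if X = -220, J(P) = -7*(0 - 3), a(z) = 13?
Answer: -36850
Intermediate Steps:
J(P) = 21 (J(P) = -7*(-3) = 21)
A(g) = -89 + 167*g
A(X) - J(a(-2)) = (-89 + 167*(-220)) - 1*21 = (-89 - 36740) - 21 = -36829 - 21 = -36850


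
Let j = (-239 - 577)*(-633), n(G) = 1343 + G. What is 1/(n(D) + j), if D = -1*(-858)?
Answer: 1/518729 ≈ 1.9278e-6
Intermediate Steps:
D = 858
j = 516528 (j = -816*(-633) = 516528)
1/(n(D) + j) = 1/((1343 + 858) + 516528) = 1/(2201 + 516528) = 1/518729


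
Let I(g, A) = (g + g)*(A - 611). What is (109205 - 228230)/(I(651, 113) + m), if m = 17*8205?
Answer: 39675/169637 ≈ 0.23388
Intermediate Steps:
I(g, A) = 2*g*(-611 + A) (I(g, A) = (2*g)*(-611 + A) = 2*g*(-611 + A))
m = 139485
(109205 - 228230)/(I(651, 113) + m) = (109205 - 228230)/(2*651*(-611 + 113) + 139485) = -119025/(2*651*(-498) + 139485) = -119025/(-648396 + 139485) = -119025/(-508911) = -119025*(-1/508911) = 39675/169637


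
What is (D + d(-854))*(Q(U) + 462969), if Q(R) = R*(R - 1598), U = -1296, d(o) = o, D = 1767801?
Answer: 7445195510571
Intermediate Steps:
Q(R) = R*(-1598 + R)
(D + d(-854))*(Q(U) + 462969) = (1767801 - 854)*(-1296*(-1598 - 1296) + 462969) = 1766947*(-1296*(-2894) + 462969) = 1766947*(3750624 + 462969) = 1766947*4213593 = 7445195510571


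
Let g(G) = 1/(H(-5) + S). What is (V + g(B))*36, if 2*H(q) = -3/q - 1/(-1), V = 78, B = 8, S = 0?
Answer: 2853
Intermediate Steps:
H(q) = ½ - 3/(2*q) (H(q) = (-3/q - 1/(-1))/2 = (-3/q - 1*(-1))/2 = (-3/q + 1)/2 = (1 - 3/q)/2 = ½ - 3/(2*q))
g(G) = 5/4 (g(G) = 1/((½)*(-3 - 5)/(-5) + 0) = 1/((½)*(-⅕)*(-8) + 0) = 1/(⅘ + 0) = 1/(⅘) = 5/4)
(V + g(B))*36 = (78 + 5/4)*36 = (317/4)*36 = 2853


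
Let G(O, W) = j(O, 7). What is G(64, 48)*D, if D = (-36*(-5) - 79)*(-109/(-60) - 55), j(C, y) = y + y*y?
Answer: -4512074/15 ≈ -3.0081e+5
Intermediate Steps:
j(C, y) = y + y²
G(O, W) = 56 (G(O, W) = 7*(1 + 7) = 7*8 = 56)
D = -322291/60 (D = (180 - 79)*(-109*(-1/60) - 55) = 101*(109/60 - 55) = 101*(-3191/60) = -322291/60 ≈ -5371.5)
G(64, 48)*D = 56*(-322291/60) = -4512074/15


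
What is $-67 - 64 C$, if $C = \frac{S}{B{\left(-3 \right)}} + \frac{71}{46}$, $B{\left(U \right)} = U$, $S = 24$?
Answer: $\frac{7963}{23} \approx 346.22$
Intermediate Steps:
$C = - \frac{297}{46}$ ($C = \frac{24}{-3} + \frac{71}{46} = 24 \left(- \frac{1}{3}\right) + 71 \cdot \frac{1}{46} = -8 + \frac{71}{46} = - \frac{297}{46} \approx -6.4565$)
$-67 - 64 C = -67 - - \frac{9504}{23} = -67 + \frac{9504}{23} = \frac{7963}{23}$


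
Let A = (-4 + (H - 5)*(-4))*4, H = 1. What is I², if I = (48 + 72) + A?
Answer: 28224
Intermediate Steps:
A = 48 (A = (-4 + (1 - 5)*(-4))*4 = (-4 - 4*(-4))*4 = (-4 + 16)*4 = 12*4 = 48)
I = 168 (I = (48 + 72) + 48 = 120 + 48 = 168)
I² = 168² = 28224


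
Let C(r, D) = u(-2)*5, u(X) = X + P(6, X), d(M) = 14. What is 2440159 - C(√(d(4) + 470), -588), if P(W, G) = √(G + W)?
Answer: 2440159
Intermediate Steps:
u(X) = X + √(6 + X) (u(X) = X + √(X + 6) = X + √(6 + X))
C(r, D) = 0 (C(r, D) = (-2 + √(6 - 2))*5 = (-2 + √4)*5 = (-2 + 2)*5 = 0*5 = 0)
2440159 - C(√(d(4) + 470), -588) = 2440159 - 1*0 = 2440159 + 0 = 2440159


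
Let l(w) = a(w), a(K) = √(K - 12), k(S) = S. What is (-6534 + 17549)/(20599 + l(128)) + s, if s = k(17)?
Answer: 1488063126/84863737 - 4406*√29/84863737 ≈ 17.534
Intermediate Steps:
s = 17
a(K) = √(-12 + K)
l(w) = √(-12 + w)
(-6534 + 17549)/(20599 + l(128)) + s = (-6534 + 17549)/(20599 + √(-12 + 128)) + 17 = 11015/(20599 + √116) + 17 = 11015/(20599 + 2*√29) + 17 = 17 + 11015/(20599 + 2*√29)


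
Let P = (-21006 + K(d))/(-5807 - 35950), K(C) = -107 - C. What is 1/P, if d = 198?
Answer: 41757/21311 ≈ 1.9594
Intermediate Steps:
P = 21311/41757 (P = (-21006 + (-107 - 1*198))/(-5807 - 35950) = (-21006 + (-107 - 198))/(-41757) = (-21006 - 305)*(-1/41757) = -21311*(-1/41757) = 21311/41757 ≈ 0.51036)
1/P = 1/(21311/41757) = 41757/21311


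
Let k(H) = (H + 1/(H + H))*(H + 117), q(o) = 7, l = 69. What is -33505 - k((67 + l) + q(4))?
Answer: -777545/11 ≈ -70686.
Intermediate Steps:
k(H) = (117 + H)*(H + 1/(2*H)) (k(H) = (H + 1/(2*H))*(117 + H) = (117 + H)*(H + 1/(2*H)))
-33505 - k((67 + l) + q(4)) = -33505 - (½ + ((67 + 69) + 7)² + 117*((67 + 69) + 7) + 117/(2*((67 + 69) + 7))) = -33505 - (½ + (136 + 7)² + 117*(136 + 7) + 117/(2*(136 + 7))) = -33505 - (½ + 143² + 117*143 + (117/2)/143) = -33505 - (½ + 20449 + 16731 + (117/2)*(1/143)) = -33505 - (½ + 20449 + 16731 + 9/22) = -33505 - 1*408990/11 = -33505 - 408990/11 = -777545/11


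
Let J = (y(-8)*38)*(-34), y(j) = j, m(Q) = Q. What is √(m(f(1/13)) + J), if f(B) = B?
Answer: √1746797/13 ≈ 101.67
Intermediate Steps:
J = 10336 (J = -8*38*(-34) = -304*(-34) = 10336)
√(m(f(1/13)) + J) = √(1/13 + 10336) = √(134369/13) = √1746797/13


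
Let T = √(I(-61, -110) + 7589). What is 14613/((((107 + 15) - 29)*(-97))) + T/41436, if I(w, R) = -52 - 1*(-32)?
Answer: -67191049/41532684 ≈ -1.6178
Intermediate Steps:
I(w, R) = -20 (I(w, R) = -52 + 32 = -20)
T = 87 (T = √(-20 + 7589) = √7569 = 87)
14613/((((107 + 15) - 29)*(-97))) + T/41436 = 14613/((((107 + 15) - 29)*(-97))) + 87/41436 = 14613/(((122 - 29)*(-97))) + 87*(1/41436) = 14613/((93*(-97))) + 29/13812 = 14613/(-9021) + 29/13812 = 14613*(-1/9021) + 29/13812 = -4871/3007 + 29/13812 = -67191049/41532684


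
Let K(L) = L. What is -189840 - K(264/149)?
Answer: -28286424/149 ≈ -1.8984e+5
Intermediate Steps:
-189840 - K(264/149) = -189840 - 264/149 = -28286424/149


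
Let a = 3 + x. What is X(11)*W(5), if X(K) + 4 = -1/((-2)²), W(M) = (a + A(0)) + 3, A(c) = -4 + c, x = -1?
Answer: -17/4 ≈ -4.2500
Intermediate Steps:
a = 2 (a = 3 - 1 = 2)
W(M) = 1 (W(M) = (2 + (-4 + 0)) + 3 = (2 - 4) + 3 = -2 + 3 = 1)
X(K) = -17/4 (X(K) = -4 - 1/((-2)²) = -4 - 1/4 = -4 - 1*¼ = -4 - ¼ = -17/4)
X(11)*W(5) = -17/4*1 = -17/4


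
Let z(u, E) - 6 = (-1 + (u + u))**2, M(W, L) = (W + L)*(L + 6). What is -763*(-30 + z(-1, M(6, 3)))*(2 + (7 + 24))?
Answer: 377685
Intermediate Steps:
M(W, L) = (6 + L)*(L + W) (M(W, L) = (L + W)*(6 + L) = (6 + L)*(L + W))
z(u, E) = 6 + (-1 + 2*u)**2 (z(u, E) = 6 + (-1 + (u + u))**2 = 6 + (-1 + 2*u)**2)
-763*(-30 + z(-1, M(6, 3)))*(2 + (7 + 24)) = -763*(-30 + (6 + (-1 + 2*(-1))**2))*(2 + (7 + 24)) = -763*(-30 + (6 + (-1 - 2)**2))*(2 + 31) = -763*(-30 + (6 + (-3)**2))*33 = -763*(-30 + (6 + 9))*33 = -763*(-30 + 15)*33 = -(-11445)*33 = -763*(-495) = 377685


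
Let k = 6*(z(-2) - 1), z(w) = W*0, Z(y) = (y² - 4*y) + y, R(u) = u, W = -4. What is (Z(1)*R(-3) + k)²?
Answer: 0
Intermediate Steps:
Z(y) = y² - 3*y
z(w) = 0 (z(w) = -4*0 = 0)
k = -6 (k = 6*(0 - 1) = 6*(-1) = -6)
(Z(1)*R(-3) + k)² = ((1*(-3 + 1))*(-3) - 6)² = ((1*(-2))*(-3) - 6)² = (-2*(-3) - 6)² = (6 - 6)² = 0² = 0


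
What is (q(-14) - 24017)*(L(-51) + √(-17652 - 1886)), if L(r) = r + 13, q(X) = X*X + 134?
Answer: 900106 - 23687*I*√19538 ≈ 9.0011e+5 - 3.3109e+6*I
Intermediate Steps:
q(X) = 134 + X² (q(X) = X² + 134 = 134 + X²)
L(r) = 13 + r
(q(-14) - 24017)*(L(-51) + √(-17652 - 1886)) = ((134 + (-14)²) - 24017)*((13 - 51) + √(-17652 - 1886)) = ((134 + 196) - 24017)*(-38 + √(-19538)) = (330 - 24017)*(-38 + I*√19538) = -23687*(-38 + I*√19538) = 900106 - 23687*I*√19538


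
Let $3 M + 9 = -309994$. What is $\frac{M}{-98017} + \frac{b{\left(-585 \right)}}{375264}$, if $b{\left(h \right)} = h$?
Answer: $\frac{12906771773}{12260750496} \approx 1.0527$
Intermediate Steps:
$M = - \frac{310003}{3}$ ($M = -3 + \frac{1}{3} \left(-309994\right) = -3 - \frac{309994}{3} = - \frac{310003}{3} \approx -1.0333 \cdot 10^{5}$)
$\frac{M}{-98017} + \frac{b{\left(-585 \right)}}{375264} = - \frac{310003}{3 \left(-98017\right)} - \frac{585}{375264} = \left(- \frac{310003}{3}\right) \left(- \frac{1}{98017}\right) - \frac{65}{41696} = \frac{310003}{294051} - \frac{65}{41696} = \frac{12906771773}{12260750496}$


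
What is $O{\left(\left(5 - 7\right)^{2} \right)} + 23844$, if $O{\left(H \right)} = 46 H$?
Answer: $24028$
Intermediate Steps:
$O{\left(\left(5 - 7\right)^{2} \right)} + 23844 = 46 \left(5 - 7\right)^{2} + 23844 = 46 \left(-2\right)^{2} + 23844 = 46 \cdot 4 + 23844 = 184 + 23844 = 24028$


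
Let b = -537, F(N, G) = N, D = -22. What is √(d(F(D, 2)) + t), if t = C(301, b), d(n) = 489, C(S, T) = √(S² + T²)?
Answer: √(489 + √378970) ≈ 33.236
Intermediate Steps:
t = √378970 (t = √(301² + (-537)²) = √(90601 + 288369) = √378970 ≈ 615.61)
√(d(F(D, 2)) + t) = √(489 + √378970)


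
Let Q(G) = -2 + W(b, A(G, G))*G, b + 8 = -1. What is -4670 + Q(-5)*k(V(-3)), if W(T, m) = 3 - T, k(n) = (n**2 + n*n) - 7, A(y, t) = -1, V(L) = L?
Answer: -5352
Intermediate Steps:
b = -9 (b = -8 - 1 = -9)
k(n) = -7 + 2*n**2 (k(n) = (n**2 + n**2) - 7 = 2*n**2 - 7 = -7 + 2*n**2)
Q(G) = -2 + 12*G (Q(G) = -2 + (3 - 1*(-9))*G = -2 + (3 + 9)*G = -2 + 12*G)
-4670 + Q(-5)*k(V(-3)) = -4670 + (-2 + 12*(-5))*(-7 + 2*(-3)**2) = -4670 + (-2 - 60)*(-7 + 2*9) = -4670 - 62*(-7 + 18) = -4670 - 62*11 = -4670 - 682 = -5352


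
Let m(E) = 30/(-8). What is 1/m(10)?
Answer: -4/15 ≈ -0.26667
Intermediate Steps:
m(E) = -15/4 (m(E) = 30*(-⅛) = -15/4)
1/m(10) = 1/(-15/4) = -4/15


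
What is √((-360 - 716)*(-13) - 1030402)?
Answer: I*√1016414 ≈ 1008.2*I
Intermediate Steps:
√((-360 - 716)*(-13) - 1030402) = √(-1076*(-13) - 1030402) = √(13988 - 1030402) = √(-1016414) = I*√1016414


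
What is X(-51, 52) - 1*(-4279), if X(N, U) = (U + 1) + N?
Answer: 4281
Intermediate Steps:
X(N, U) = 1 + N + U (X(N, U) = (1 + U) + N = 1 + N + U)
X(-51, 52) - 1*(-4279) = (1 - 51 + 52) - 1*(-4279) = 2 + 4279 = 4281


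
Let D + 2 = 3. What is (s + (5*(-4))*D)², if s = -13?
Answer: 1089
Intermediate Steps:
D = 1 (D = -2 + 3 = 1)
(s + (5*(-4))*D)² = (-13 + (5*(-4))*1)² = (-13 - 20*1)² = (-13 - 20)² = (-33)² = 1089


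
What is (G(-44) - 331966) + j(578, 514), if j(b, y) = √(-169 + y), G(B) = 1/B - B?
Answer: -14604569/44 + √345 ≈ -3.3190e+5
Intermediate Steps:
(G(-44) - 331966) + j(578, 514) = ((1/(-44) - 1*(-44)) - 331966) + √(-169 + 514) = ((-1/44 + 44) - 331966) + √345 = (1935/44 - 331966) + √345 = -14604569/44 + √345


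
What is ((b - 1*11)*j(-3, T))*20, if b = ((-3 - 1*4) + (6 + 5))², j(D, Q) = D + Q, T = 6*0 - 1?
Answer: -400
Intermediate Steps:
T = -1 (T = 0 - 1 = -1)
b = 16 (b = ((-3 - 4) + 11)² = (-7 + 11)² = 4² = 16)
((b - 1*11)*j(-3, T))*20 = ((16 - 1*11)*(-3 - 1))*20 = ((16 - 11)*(-4))*20 = (5*(-4))*20 = -20*20 = -400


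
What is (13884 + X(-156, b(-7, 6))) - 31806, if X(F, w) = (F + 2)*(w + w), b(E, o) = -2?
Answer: -17306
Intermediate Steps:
X(F, w) = 2*w*(2 + F) (X(F, w) = (2 + F)*(2*w) = 2*w*(2 + F))
(13884 + X(-156, b(-7, 6))) - 31806 = (13884 + 2*(-2)*(2 - 156)) - 31806 = (13884 + 2*(-2)*(-154)) - 31806 = (13884 + 616) - 31806 = 14500 - 31806 = -17306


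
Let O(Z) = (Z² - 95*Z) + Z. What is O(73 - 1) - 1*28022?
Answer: -29606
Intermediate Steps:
O(Z) = Z² - 94*Z
O(73 - 1) - 1*28022 = (73 - 1)*(-94 + (73 - 1)) - 1*28022 = 72*(-94 + 72) - 28022 = 72*(-22) - 28022 = -1584 - 28022 = -29606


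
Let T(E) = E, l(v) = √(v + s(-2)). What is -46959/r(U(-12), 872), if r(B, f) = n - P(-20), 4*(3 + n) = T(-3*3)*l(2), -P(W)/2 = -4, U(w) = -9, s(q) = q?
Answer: 4269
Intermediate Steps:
l(v) = √(-2 + v) (l(v) = √(v - 2) = √(-2 + v))
P(W) = 8 (P(W) = -2*(-4) = 8)
n = -3 (n = -3 + ((-3*3)*√(-2 + 2))/4 = -3 + (-9*√0)/4 = -3 + (-9*0)/4 = -3 + (¼)*0 = -3 + 0 = -3)
r(B, f) = -11 (r(B, f) = -3 - 1*8 = -3 - 8 = -11)
-46959/r(U(-12), 872) = -46959/(-11) = -46959*(-1/11) = 4269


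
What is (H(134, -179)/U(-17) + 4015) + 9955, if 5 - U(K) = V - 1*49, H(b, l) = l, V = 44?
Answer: 139521/10 ≈ 13952.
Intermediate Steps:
U(K) = 10 (U(K) = 5 - (44 - 1*49) = 5 - (44 - 49) = 5 - 1*(-5) = 5 + 5 = 10)
(H(134, -179)/U(-17) + 4015) + 9955 = (-179/10 + 4015) + 9955 = 39971/10 + 9955 = 139521/10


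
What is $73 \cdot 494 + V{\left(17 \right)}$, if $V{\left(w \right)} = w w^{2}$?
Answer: $40975$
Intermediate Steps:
$V{\left(w \right)} = w^{3}$
$73 \cdot 494 + V{\left(17 \right)} = 73 \cdot 494 + 17^{3} = 36062 + 4913 = 40975$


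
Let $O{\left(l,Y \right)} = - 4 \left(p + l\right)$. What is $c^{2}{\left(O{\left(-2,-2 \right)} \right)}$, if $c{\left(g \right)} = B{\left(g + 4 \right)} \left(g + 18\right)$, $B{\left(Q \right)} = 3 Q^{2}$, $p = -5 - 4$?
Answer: $183649959936$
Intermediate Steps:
$p = -9$ ($p = -5 - 4 = -9$)
$O{\left(l,Y \right)} = 36 - 4 l$ ($O{\left(l,Y \right)} = - 4 \left(-9 + l\right) = 36 - 4 l$)
$c{\left(g \right)} = 3 \left(4 + g\right)^{2} \left(18 + g\right)$ ($c{\left(g \right)} = 3 \left(g + 4\right)^{2} \left(g + 18\right) = 3 \left(4 + g\right)^{2} \left(18 + g\right)$)
$c^{2}{\left(O{\left(-2,-2 \right)} \right)} = \left(3 \left(4 + \left(36 - -8\right)\right)^{2} \left(18 + \left(36 - -8\right)\right)\right)^{2} = \left(3 \left(4 + \left(36 + 8\right)\right)^{2} \left(18 + \left(36 + 8\right)\right)\right)^{2} = \left(3 \left(4 + 44\right)^{2} \left(18 + 44\right)\right)^{2} = \left(3 \cdot 48^{2} \cdot 62\right)^{2} = \left(3 \cdot 2304 \cdot 62\right)^{2} = 428544^{2} = 183649959936$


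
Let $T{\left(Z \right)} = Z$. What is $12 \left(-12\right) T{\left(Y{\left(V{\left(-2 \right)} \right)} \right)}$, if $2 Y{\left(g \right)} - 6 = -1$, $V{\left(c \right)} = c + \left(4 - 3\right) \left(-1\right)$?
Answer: $-360$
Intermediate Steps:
$V{\left(c \right)} = -1 + c$ ($V{\left(c \right)} = c + 1 \left(-1\right) = c - 1 = -1 + c$)
$Y{\left(g \right)} = \frac{5}{2}$ ($Y{\left(g \right)} = 3 + \frac{1}{2} \left(-1\right) = 3 - \frac{1}{2} = \frac{5}{2}$)
$12 \left(-12\right) T{\left(Y{\left(V{\left(-2 \right)} \right)} \right)} = 12 \left(-12\right) \frac{5}{2} = \left(-144\right) \frac{5}{2} = -360$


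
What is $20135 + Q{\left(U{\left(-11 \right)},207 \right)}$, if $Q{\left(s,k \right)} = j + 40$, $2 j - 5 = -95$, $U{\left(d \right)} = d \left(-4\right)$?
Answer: $20130$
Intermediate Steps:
$U{\left(d \right)} = - 4 d$
$j = -45$ ($j = \frac{5}{2} + \frac{1}{2} \left(-95\right) = \frac{5}{2} - \frac{95}{2} = -45$)
$Q{\left(s,k \right)} = -5$ ($Q{\left(s,k \right)} = -45 + 40 = -5$)
$20135 + Q{\left(U{\left(-11 \right)},207 \right)} = 20135 - 5 = 20130$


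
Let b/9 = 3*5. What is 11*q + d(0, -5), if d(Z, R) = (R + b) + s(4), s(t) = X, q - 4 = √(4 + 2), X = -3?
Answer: 171 + 11*√6 ≈ 197.94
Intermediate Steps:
b = 135 (b = 9*(3*5) = 9*15 = 135)
q = 4 + √6 (q = 4 + √(4 + 2) = 4 + √6 ≈ 6.4495)
s(t) = -3
d(Z, R) = 132 + R (d(Z, R) = (R + 135) - 3 = (135 + R) - 3 = 132 + R)
11*q + d(0, -5) = 11*(4 + √6) + (132 - 5) = (44 + 11*√6) + 127 = 171 + 11*√6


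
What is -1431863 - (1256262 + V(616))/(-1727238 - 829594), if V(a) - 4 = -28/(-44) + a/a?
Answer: -1258479709351/878911 ≈ -1.4319e+6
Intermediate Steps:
V(a) = 62/11 (V(a) = 4 + (-28/(-44) + a/a) = 4 + (-28*(-1/44) + 1) = 4 + (7/11 + 1) = 4 + 18/11 = 62/11)
-1431863 - (1256262 + V(616))/(-1727238 - 829594) = -1431863 - (1256262 + 62/11)/(-1727238 - 829594) = -1431863 - 13818944/(11*(-2556832)) = -1431863 - 13818944*(-1)/(11*2556832) = -1431863 - 1*(-431842/878911) = -1431863 + 431842/878911 = -1258479709351/878911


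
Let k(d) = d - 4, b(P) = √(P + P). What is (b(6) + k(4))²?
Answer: 12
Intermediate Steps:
b(P) = √2*√P (b(P) = √(2*P) = √2*√P)
k(d) = -4 + d
(b(6) + k(4))² = (√2*√6 + (-4 + 4))² = (2*√3 + 0)² = (2*√3)² = 12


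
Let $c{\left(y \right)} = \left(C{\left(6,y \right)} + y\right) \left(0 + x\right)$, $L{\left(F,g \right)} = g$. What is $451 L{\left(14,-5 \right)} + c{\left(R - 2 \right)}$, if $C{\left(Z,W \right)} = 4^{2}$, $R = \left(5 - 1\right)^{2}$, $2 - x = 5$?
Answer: $-2345$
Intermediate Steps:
$x = -3$ ($x = 2 - 5 = -3$)
$R = 16$ ($R = 4^{2} = 16$)
$C{\left(Z,W \right)} = 16$
$c{\left(y \right)} = -48 - 3 y$ ($c{\left(y \right)} = \left(16 + y\right) \left(0 - 3\right) = \left(16 + y\right) \left(-3\right) = -48 - 3 y$)
$451 L{\left(14,-5 \right)} + c{\left(R - 2 \right)} = 451 \left(-5\right) - \left(48 + 3 \left(16 - 2\right)\right) = -2255 - 90 = -2345$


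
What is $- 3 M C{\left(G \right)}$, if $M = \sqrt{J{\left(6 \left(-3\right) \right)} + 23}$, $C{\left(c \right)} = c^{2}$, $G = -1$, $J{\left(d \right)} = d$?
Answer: $- 3 \sqrt{5} \approx -6.7082$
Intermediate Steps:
$M = \sqrt{5}$ ($M = \sqrt{6 \left(-3\right) + 23} = \sqrt{-18 + 23} = \sqrt{5} \approx 2.2361$)
$- 3 M C{\left(G \right)} = - 3 \sqrt{5} \left(-1\right)^{2} = - 3 \sqrt{5} \cdot 1 = - 3 \sqrt{5}$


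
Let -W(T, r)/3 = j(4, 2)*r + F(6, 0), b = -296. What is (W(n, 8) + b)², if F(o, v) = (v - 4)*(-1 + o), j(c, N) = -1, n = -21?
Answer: 44944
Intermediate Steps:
F(o, v) = (-1 + o)*(-4 + v) (F(o, v) = (-4 + v)*(-1 + o) = (-1 + o)*(-4 + v))
W(T, r) = 60 + 3*r (W(T, r) = -3*(-r + (4 - 1*0 - 4*6 + 6*0)) = -3*(-r + (4 + 0 - 24 + 0)) = -3*(-r - 20) = -3*(-20 - r) = 60 + 3*r)
(W(n, 8) + b)² = ((60 + 3*8) - 296)² = ((60 + 24) - 296)² = (84 - 296)² = (-212)² = 44944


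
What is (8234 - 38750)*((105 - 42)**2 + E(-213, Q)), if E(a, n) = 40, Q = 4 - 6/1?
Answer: -122338644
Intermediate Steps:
Q = -2 (Q = 4 - 6*1 = 4 - 6 = -2)
(8234 - 38750)*((105 - 42)**2 + E(-213, Q)) = (8234 - 38750)*((105 - 42)**2 + 40) = -30516*(63**2 + 40) = -30516*(3969 + 40) = -30516*4009 = -122338644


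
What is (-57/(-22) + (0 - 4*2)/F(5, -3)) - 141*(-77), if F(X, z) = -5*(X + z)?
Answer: 1194643/110 ≈ 10860.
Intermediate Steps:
F(X, z) = -5*X - 5*z
(-57/(-22) + (0 - 4*2)/F(5, -3)) - 141*(-77) = (-57/(-22) + (0 - 4*2)/(-5*5 - 5*(-3))) - 141*(-77) = (-57*(-1/22) + (0 - 8)/(-25 + 15)) + 10857 = (57/22 - 8/(-10)) + 10857 = (57/22 - 8*(-⅒)) + 10857 = (57/22 + ⅘) + 10857 = 373/110 + 10857 = 1194643/110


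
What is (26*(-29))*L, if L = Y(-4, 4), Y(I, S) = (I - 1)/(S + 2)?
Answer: 1885/3 ≈ 628.33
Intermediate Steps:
Y(I, S) = (-1 + I)/(2 + S)
L = -⅚ (L = (-1 - 4)/(2 + 4) = -5/6 = (⅙)*(-5) = -⅚ ≈ -0.83333)
(26*(-29))*L = (26*(-29))*(-⅚) = -754*(-⅚) = 1885/3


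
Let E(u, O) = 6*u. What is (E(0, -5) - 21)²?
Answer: 441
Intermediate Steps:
(E(0, -5) - 21)² = (6*0 - 21)² = (0 - 21)² = (-21)² = 441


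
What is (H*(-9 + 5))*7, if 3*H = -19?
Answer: 532/3 ≈ 177.33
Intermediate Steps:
H = -19/3 (H = (⅓)*(-19) = -19/3 ≈ -6.3333)
(H*(-9 + 5))*7 = -19*(-9 + 5)/3*7 = -19/3*(-4)*7 = (76/3)*7 = 532/3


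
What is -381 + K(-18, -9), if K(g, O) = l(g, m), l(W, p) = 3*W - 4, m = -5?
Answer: -439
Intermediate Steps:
l(W, p) = -4 + 3*W
K(g, O) = -4 + 3*g
-381 + K(-18, -9) = -381 + (-4 + 3*(-18)) = -381 + (-4 - 54) = -381 - 58 = -439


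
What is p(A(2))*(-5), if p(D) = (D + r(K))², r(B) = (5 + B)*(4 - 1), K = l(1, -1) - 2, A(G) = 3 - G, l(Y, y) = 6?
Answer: -3920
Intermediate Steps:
K = 4 (K = 6 - 2 = 4)
r(B) = 15 + 3*B (r(B) = (5 + B)*3 = 15 + 3*B)
p(D) = (27 + D)² (p(D) = (D + (15 + 3*4))² = (D + (15 + 12))² = (D + 27)² = (27 + D)²)
p(A(2))*(-5) = (27 + (3 - 1*2))²*(-5) = (27 + (3 - 2))²*(-5) = (27 + 1)²*(-5) = 28²*(-5) = 784*(-5) = -3920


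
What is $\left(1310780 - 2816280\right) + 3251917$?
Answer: $1746417$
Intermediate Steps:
$\left(1310780 - 2816280\right) + 3251917 = -1505500 + 3251917 = 1746417$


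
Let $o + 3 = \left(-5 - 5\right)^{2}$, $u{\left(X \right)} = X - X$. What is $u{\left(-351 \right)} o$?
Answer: $0$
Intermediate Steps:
$u{\left(X \right)} = 0$
$o = 97$ ($o = -3 + \left(-5 - 5\right)^{2} = -3 + \left(-10\right)^{2} = -3 + 100 = 97$)
$u{\left(-351 \right)} o = 0 \cdot 97 = 0$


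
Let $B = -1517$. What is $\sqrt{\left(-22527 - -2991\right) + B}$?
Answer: $i \sqrt{21053} \approx 145.1 i$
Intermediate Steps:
$\sqrt{\left(-22527 - -2991\right) + B} = \sqrt{\left(-22527 - -2991\right) - 1517} = \sqrt{\left(-22527 + 2991\right) - 1517} = \sqrt{-19536 - 1517} = \sqrt{-21053} = i \sqrt{21053}$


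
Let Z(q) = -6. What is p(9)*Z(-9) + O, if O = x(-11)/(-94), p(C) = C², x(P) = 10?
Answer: -22847/47 ≈ -486.11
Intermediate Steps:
O = -5/47 (O = 10/(-94) = 10*(-1/94) = -5/47 ≈ -0.10638)
p(9)*Z(-9) + O = 9²*(-6) - 5/47 = 81*(-6) - 5/47 = -486 - 5/47 = -22847/47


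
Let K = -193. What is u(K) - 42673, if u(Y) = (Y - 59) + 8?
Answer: -42917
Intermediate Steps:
u(Y) = -51 + Y (u(Y) = (-59 + Y) + 8 = -51 + Y)
u(K) - 42673 = (-51 - 193) - 42673 = -244 - 42673 = -42917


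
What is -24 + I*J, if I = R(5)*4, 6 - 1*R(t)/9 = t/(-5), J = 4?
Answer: 984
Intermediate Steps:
R(t) = 54 + 9*t/5 (R(t) = 54 - 9*t/(-5) = 54 - 9*t*(-1)/5 = 54 - (-9)*t/5 = 54 + 9*t/5)
I = 252 (I = (54 + (9/5)*5)*4 = (54 + 9)*4 = 63*4 = 252)
-24 + I*J = -24 + 252*4 = -24 + 1008 = 984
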